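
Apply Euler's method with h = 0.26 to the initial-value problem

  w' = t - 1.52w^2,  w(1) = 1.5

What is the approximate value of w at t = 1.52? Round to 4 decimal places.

Euler: w_{n+1} = w_n + h·f(t_n, w_n).
t=1.000000, w=1.500000: f=-2.420000 → w ← 1.500000 + 0.26·(-2.420000) = 0.870800
t=1.260000, w=0.870800: f=0.107395 → w ← 0.870800 + 0.26·0.107395 = 0.898723
w(1.52) ≈ 0.8987

0.8987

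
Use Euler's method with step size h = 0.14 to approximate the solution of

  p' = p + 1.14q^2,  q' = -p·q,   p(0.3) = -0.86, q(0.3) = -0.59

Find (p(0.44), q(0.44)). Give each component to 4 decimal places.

-0.9248, -0.6610

Euler on (p,q): p_{n+1} = p_n + h·p', q_{n+1} = q_n + h·q'.
0.300000: (-0.860000, -0.590000); f=(-0.463166, -0.507400) → (-0.924843, -0.661036)
(p(0.44), q(0.44)) ≈ (-0.9248, -0.6610)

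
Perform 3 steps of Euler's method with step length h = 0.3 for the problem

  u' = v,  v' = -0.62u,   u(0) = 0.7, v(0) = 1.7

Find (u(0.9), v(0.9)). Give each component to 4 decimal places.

2.0844, 1.0321

Euler on (u,v): u_{n+1} = u_n + h·u', v_{n+1} = v_n + h·v'.
0.000000: (0.700000, 1.700000); f=(1.700000, -0.434000) → (1.210000, 1.569800)
0.300000: (1.210000, 1.569800); f=(1.569800, -0.750200) → (1.680940, 1.344740)
0.600000: (1.680940, 1.344740); f=(1.344740, -1.042183) → (2.084362, 1.032085)
(u(0.9), v(0.9)) ≈ (2.0844, 1.0321)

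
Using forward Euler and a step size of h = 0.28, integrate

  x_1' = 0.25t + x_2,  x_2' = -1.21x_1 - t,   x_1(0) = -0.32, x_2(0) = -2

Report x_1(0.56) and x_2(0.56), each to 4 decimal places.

-1.3900, -1.6718

Euler on (x_1,x_2): x_1_{n+1} = x_1_n + h·x_1', x_2_{n+1} = x_2_n + h·x_2'.
0.000000: (-0.320000, -2.000000); f=(-2.000000, 0.387200) → (-0.880000, -1.891584)
0.280000: (-0.880000, -1.891584); f=(-1.821584, 0.784800) → (-1.390044, -1.671840)
(x_1(0.56), x_2(0.56)) ≈ (-1.3900, -1.6718)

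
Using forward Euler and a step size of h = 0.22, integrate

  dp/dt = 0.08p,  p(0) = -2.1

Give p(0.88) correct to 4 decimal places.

Euler: p_{n+1} = p_n + h·f(t_n, p_n).
t=0.000000, p=-2.100000: f=-0.168000 → p ← -2.100000 + 0.22·(-0.168000) = -2.136960
t=0.220000, p=-2.136960: f=-0.170957 → p ← -2.136960 + 0.22·(-0.170957) = -2.174570
t=0.440000, p=-2.174570: f=-0.173966 → p ← -2.174570 + 0.22·(-0.173966) = -2.212843
t=0.660000, p=-2.212843: f=-0.177027 → p ← -2.212843 + 0.22·(-0.177027) = -2.251789
p(0.88) ≈ -2.2518

-2.2518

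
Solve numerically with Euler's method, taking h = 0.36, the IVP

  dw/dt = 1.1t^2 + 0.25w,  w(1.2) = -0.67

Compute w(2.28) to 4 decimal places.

Euler: w_{n+1} = w_n + h·f(t_n, w_n).
t=1.200000, w=-0.670000: f=1.416500 → w ← -0.670000 + 0.36·1.416500 = -0.160060
t=1.560000, w=-0.160060: f=2.636945 → w ← -0.160060 + 0.36·2.636945 = 0.789240
t=1.920000, w=0.789240: f=4.252350 → w ← 0.789240 + 0.36·4.252350 = 2.320086
w(2.28) ≈ 2.3201

2.3201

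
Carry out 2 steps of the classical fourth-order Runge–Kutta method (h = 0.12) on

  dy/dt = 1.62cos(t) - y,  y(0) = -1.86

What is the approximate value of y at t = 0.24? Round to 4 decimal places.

-1.1210

RK4: k1 = f(t_n, y_n); k2 = f(t_n + h/2, y_n + (h/2)·k1); k3 = f(t_n + h/2, y_n + (h/2)·k2); k4 = f(t_n + h, y_n + h·k3); y_{n+1} = y_n + (h/6)·(k1 + 2k2 + 2k3 + k4).
t=0.000000, y=-1.860000:
  k1 = f(0.000000, -1.860000) = 3.480000
  k2 = f(0.060000, -1.651200) = 3.268285
  k3 = f(0.060000, -1.663903) = 3.280988
  k4 = f(0.120000, -1.466281) = 3.074631
  y ← -1.860000 + (0.12/6)·(k1 + 2k2 + 2k3 + k4) = -1.466936
t=0.120000, y=-1.466936:
  k1 = f(0.120000, -1.466936) = 3.075286
  k2 = f(0.180000, -1.282419) = 2.876246
  k3 = f(0.180000, -1.294362) = 2.888188
  k4 = f(0.240000, -1.120354) = 2.693921
  y ← -1.466936 + (0.12/6)·(k1 + 2k2 + 2k3 + k4) = -1.120975
y(0.24) ≈ -1.1210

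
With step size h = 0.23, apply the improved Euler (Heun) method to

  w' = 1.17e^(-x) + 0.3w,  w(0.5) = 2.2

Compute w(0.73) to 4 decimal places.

Heun: k1 = f(x_n, w_n); k2 = f(x_n + h, w_n + h·k1); w_{n+1} = w_n + (h/2)·(k1 + k2).
x=0.500000, w=2.200000:
  k1 = f(0.500000, 2.200000) = 1.369641
  k2 = f(0.730000, 2.515017) = 1.318339
  w ← 2.200000 + (0.23/2)·(1.369641 + 1.318339) = 2.509118
w(0.73) ≈ 2.5091

2.5091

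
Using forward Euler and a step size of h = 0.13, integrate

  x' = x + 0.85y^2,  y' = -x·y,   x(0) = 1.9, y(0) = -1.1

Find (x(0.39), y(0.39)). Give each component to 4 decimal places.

3.0354, -0.3817

Euler on (x,y): x_{n+1} = x_n + h·x', y_{n+1} = y_n + h·y'.
0.000000: (1.900000, -1.100000); f=(2.928500, 2.090000) → (2.280705, -0.828300)
0.130000: (2.280705, -0.828300); f=(2.863874, 1.889108) → (2.653009, -0.582716)
0.260000: (2.653009, -0.582716); f=(2.941633, 1.545950) → (3.035421, -0.381742)
(x(0.39), y(0.39)) ≈ (3.0354, -0.3817)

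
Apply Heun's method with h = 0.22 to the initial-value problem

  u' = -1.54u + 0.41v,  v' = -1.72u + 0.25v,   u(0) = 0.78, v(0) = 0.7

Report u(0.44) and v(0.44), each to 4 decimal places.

Heun on (u,v): k1 = f(x_n, state_n); k2 = f(x_n + h, state_n + h·k1); state_{n+1} = state_n + (h/2)·(k1 + k2).
0.000000: (0.780000, 0.700000)
  k1 = (-0.914200, -1.166600)
  predictor → (0.578876, 0.443348)
  k2 = (-0.709696, -0.884830)
  → (0.601371, 0.474343)
0.220000: (0.601371, 0.474343)
  k1 = (-0.731631, -0.915773)
  predictor → (0.440412, 0.272873)
  k2 = (-0.566357, -0.689291)
  → (0.458593, 0.297786)
(u(0.44), v(0.44)) ≈ (0.4586, 0.2978)

0.4586, 0.2978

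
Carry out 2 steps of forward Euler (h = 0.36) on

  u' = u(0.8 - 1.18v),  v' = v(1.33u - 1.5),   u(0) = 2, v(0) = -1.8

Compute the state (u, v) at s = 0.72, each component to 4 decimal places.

Euler on (u,v): u_{n+1} = u_n + h·u', v_{n+1} = v_n + h·v'.
0.000000: (2.000000, -1.800000); f=(5.848000, -2.088000) → (4.105280, -2.551680)
0.360000: (4.105280, -2.551680); f=(15.645150, -10.104710) → (9.737534, -6.189376)
(u(0.72), v(0.72)) ≈ (9.7375, -6.1894)

9.7375, -6.1894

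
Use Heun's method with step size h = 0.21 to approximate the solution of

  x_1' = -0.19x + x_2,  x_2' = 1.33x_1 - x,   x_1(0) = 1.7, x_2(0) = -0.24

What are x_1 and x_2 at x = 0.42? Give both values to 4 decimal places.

1.7710, 0.6179

Heun on (x_1,x_2): k1 = f(x_n, state_n); k2 = f(x_n + h, state_n + h·k1); state_{n+1} = state_n + (h/2)·(k1 + k2).
0.000000: (1.700000, -0.240000)
  k1 = (-0.240000, 2.261000)
  predictor → (1.649600, 0.234810)
  k2 = (0.194910, 1.983968)
  → (1.695266, 0.205722)
0.210000: (1.695266, 0.205722)
  k1 = (0.165822, 2.044703)
  predictor → (1.730088, 0.635109)
  k2 = (0.555309, 1.881017)
  → (1.770984, 0.617922)
(x_1(0.42), x_2(0.42)) ≈ (1.7710, 0.6179)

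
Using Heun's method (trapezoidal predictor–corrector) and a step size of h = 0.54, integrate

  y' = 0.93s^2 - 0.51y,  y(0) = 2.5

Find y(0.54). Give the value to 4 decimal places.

1.9795

Heun: k1 = f(s_n, y_n); k2 = f(s_n + h, y_n + h·k1); y_{n+1} = y_n + (h/2)·(k1 + k2).
s=0.000000, y=2.500000:
  k1 = f(0.000000, 2.500000) = -1.275000
  k2 = f(0.540000, 1.811500) = -0.652677
  y ← 2.500000 + (0.54/2)·(-1.275000 + (-0.652677)) = 1.979527
y(0.54) ≈ 1.9795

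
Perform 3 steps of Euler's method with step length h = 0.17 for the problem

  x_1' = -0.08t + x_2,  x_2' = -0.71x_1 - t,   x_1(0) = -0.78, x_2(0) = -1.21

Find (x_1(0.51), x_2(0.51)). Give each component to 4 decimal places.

-1.3567, -0.9414

Euler on (x_1,x_2): x_1_{n+1} = x_1_n + h·x_1', x_2_{n+1} = x_2_n + h·x_2'.
0.000000: (-0.780000, -1.210000); f=(-1.210000, 0.553800) → (-0.985700, -1.115854)
0.170000: (-0.985700, -1.115854); f=(-1.129454, 0.529847) → (-1.177707, -1.025780)
0.340000: (-1.177707, -1.025780); f=(-1.052980, 0.496172) → (-1.356714, -0.941431)
(x_1(0.51), x_2(0.51)) ≈ (-1.3567, -0.9414)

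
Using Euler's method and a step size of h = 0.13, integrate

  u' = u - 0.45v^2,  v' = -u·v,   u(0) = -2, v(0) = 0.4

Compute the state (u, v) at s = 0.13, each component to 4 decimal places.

Euler on (u,v): u_{n+1} = u_n + h·u', v_{n+1} = v_n + h·v'.
0.000000: (-2.000000, 0.400000); f=(-2.072000, 0.800000) → (-2.269360, 0.504000)
(u(0.13), v(0.13)) ≈ (-2.2694, 0.5040)

-2.2694, 0.5040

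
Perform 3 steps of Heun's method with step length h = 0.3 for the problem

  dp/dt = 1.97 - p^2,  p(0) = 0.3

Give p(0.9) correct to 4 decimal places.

1.2232

Heun: k1 = f(t_n, p_n); k2 = f(t_n + h, p_n + h·k1); p_{n+1} = p_n + (h/2)·(k1 + k2).
t=0.000000, p=0.300000:
  k1 = f(0.000000, 0.300000) = 1.880000
  k2 = f(0.300000, 0.864000) = 1.223504
  p ← 0.300000 + (0.3/2)·(1.880000 + 1.223504) = 0.765526
t=0.300000, p=0.765526:
  k1 = f(0.300000, 0.765526) = 1.383971
  k2 = f(0.600000, 1.180717) = 0.575908
  p ← 0.765526 + (0.3/2)·(1.383971 + 0.575908) = 1.059507
t=0.600000, p=1.059507:
  k1 = f(0.600000, 1.059507) = 0.847444
  k2 = f(0.900000, 1.313741) = 0.244086
  p ← 1.059507 + (0.3/2)·(0.847444 + 0.244086) = 1.223237
p(0.9) ≈ 1.2232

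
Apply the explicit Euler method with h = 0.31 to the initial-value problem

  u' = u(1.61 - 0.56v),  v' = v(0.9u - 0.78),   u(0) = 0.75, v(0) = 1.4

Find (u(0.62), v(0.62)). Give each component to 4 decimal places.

1.1907, 1.3829

Euler on (u,v): u_{n+1} = u_n + h·u', v_{n+1} = v_n + h·v'.
0.000000: (0.750000, 1.400000); f=(0.619500, -0.147000) → (0.942045, 1.354430)
0.310000: (0.942045, 1.354430); f=(0.802169, 0.091885) → (1.190718, 1.382914)
(u(0.62), v(0.62)) ≈ (1.1907, 1.3829)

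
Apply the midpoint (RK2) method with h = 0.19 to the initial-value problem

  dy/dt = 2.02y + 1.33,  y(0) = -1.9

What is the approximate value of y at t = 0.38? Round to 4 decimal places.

Midpoint: k1 = f(t_n, y_n); k2 = f(t_n + h/2, y_n + (h/2)·k1); y_{n+1} = y_n + h·k2.
t=0.000000, y=-1.900000:
  k1 = f(0.000000, -1.900000) = -2.508000
  k2 = f(0.095000, -2.138260) = -2.989285
  y ← -1.900000 + 0.19·(-2.989285) = -2.467964
t=0.190000, y=-2.467964:
  k1 = f(0.190000, -2.467964) = -3.655288
  k2 = f(0.285000, -2.815217) = -4.356737
  y ← -2.467964 + 0.19·(-4.356737) = -3.295744
y(0.38) ≈ -3.2957

-3.2957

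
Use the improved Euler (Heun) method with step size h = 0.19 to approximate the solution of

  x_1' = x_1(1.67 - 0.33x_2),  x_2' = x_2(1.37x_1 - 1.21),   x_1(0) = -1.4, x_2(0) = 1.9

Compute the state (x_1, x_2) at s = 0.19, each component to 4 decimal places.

Heun on (x_1,x_2): k1 = f(s_n, state_n); k2 = f(s_n + h, state_n + h·k1); state_{n+1} = state_n + (h/2)·(k1 + k2).
0.000000: (-1.400000, 1.900000)
  k1 = (-1.460200, -5.943200)
  predictor → (-1.677438, 0.770792)
  k2 = (-2.374646, -2.704008)
  → (-1.764310, 1.078515)
(x_1(0.19), x_2(0.19)) ≈ (-1.7643, 1.0785)

-1.7643, 1.0785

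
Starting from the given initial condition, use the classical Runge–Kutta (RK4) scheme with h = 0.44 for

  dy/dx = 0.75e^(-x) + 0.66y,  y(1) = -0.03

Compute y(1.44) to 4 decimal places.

0.0751

RK4: k1 = f(x_n, y_n); k2 = f(x_n + h/2, y_n + (h/2)·k1); k3 = f(x_n + h/2, y_n + (h/2)·k2); k4 = f(x_n + h, y_n + h·k3); y_{n+1} = y_n + (h/6)·(k1 + 2k2 + 2k3 + k4).
x=1.000000, y=-0.030000:
  k1 = f(1.000000, -0.030000) = 0.256110
  k2 = f(1.220000, 0.026344) = 0.238810
  k3 = f(1.220000, 0.022538) = 0.236298
  k4 = f(1.440000, 0.073971) = 0.226517
  y ← -0.030000 + (0.44/6)·(k1 + 2k2 + 2k3 + k4) = 0.075075
y(1.44) ≈ 0.0751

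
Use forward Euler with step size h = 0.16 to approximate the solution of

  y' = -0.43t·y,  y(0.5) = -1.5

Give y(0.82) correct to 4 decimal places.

Euler: y_{n+1} = y_n + h·f(t_n, y_n).
t=0.500000, y=-1.500000: f=0.322500 → y ← -1.500000 + 0.16·0.322500 = -1.448400
t=0.660000, y=-1.448400: f=0.411056 → y ← -1.448400 + 0.16·0.411056 = -1.382631
y(0.82) ≈ -1.3826

-1.3826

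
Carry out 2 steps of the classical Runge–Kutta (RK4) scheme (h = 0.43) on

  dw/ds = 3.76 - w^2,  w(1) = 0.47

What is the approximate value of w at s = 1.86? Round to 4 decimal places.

RK4: k1 = f(s_n, w_n); k2 = f(s_n + h/2, w_n + (h/2)·k1); k3 = f(s_n + h/2, w_n + (h/2)·k2); k4 = f(s_n + h, w_n + h·k3); w_{n+1} = w_n + (h/6)·(k1 + 2k2 + 2k3 + k4).
s=1.000000, w=0.470000:
  k1 = f(1.000000, 0.470000) = 3.539100
  k2 = f(1.215000, 1.230906) = 2.244869
  k3 = f(1.215000, 0.952647) = 2.852464
  k4 = f(1.430000, 1.696559) = 0.881686
  w ← 0.470000 + (0.43/6)·(k1 + 2k2 + 2k3 + k4) = 1.517441
s=1.430000, w=1.517441:
  k1 = f(1.430000, 1.517441) = 1.457374
  k2 = f(1.645000, 1.830776) = 0.408259
  k3 = f(1.645000, 1.605216) = 1.183280
  k4 = f(1.860000, 2.026251) = -0.345694
  w ← 1.517441 + (0.43/6)·(k1 + 2k2 + 2k3 + k4) = 1.825232
w(1.86) ≈ 1.8252

1.8252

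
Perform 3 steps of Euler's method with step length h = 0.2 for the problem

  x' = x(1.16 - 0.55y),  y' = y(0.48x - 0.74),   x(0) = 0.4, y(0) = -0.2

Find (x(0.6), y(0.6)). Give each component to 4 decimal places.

0.7845, -0.1462

Euler on (x,y): x_{n+1} = x_n + h·x', y_{n+1} = y_n + h·y'.
0.000000: (0.400000, -0.200000); f=(0.508000, 0.109600) → (0.501600, -0.178080)
0.200000: (0.501600, -0.178080); f=(0.630985, 0.088903) → (0.627797, -0.160299)
0.400000: (0.627797, -0.160299); f=(0.783594, 0.070317) → (0.784516, -0.146236)
(x(0.6), y(0.6)) ≈ (0.7845, -0.1462)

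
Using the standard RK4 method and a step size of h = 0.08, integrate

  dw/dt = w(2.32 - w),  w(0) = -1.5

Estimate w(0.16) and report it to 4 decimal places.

-3.0643

RK4: k1 = f(t_n, w_n); k2 = f(t_n + h/2, w_n + (h/2)·k1); k3 = f(t_n + h/2, w_n + (h/2)·k2); k4 = f(t_n + h, w_n + h·k3); w_{n+1} = w_n + (h/6)·(k1 + 2k2 + 2k3 + k4).
t=0.000000, w=-1.500000:
  k1 = f(0.000000, -1.500000) = -5.730000
  k2 = f(0.040000, -1.729200) = -7.001877
  k3 = f(0.040000, -1.780075) = -7.298441
  k4 = f(0.080000, -2.083875) = -9.177127
  w ← -1.500000 + (0.08/6)·(k1 + 2k2 + 2k3 + k4) = -2.080104
t=0.080000, w=-2.080104:
  k1 = f(0.080000, -2.080104) = -9.152671
  k2 = f(0.120000, -2.446210) = -11.659153
  k3 = f(0.120000, -2.546470) = -12.392317
  k4 = f(0.160000, -3.071489) = -16.559898
  w ← -2.080104 + (0.08/6)·(k1 + 2k2 + 2k3 + k4) = -3.064310
w(0.16) ≈ -3.0643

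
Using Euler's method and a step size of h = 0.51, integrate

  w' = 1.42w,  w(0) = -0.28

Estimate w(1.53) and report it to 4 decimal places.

-1.4352

Euler: w_{n+1} = w_n + h·f(s_n, w_n).
s=0.000000, w=-0.280000: f=-0.397600 → w ← -0.280000 + 0.51·(-0.397600) = -0.482776
s=0.510000, w=-0.482776: f=-0.685542 → w ← -0.482776 + 0.51·(-0.685542) = -0.832402
s=1.020000, w=-0.832402: f=-1.182011 → w ← -0.832402 + 0.51·(-1.182011) = -1.435228
w(1.53) ≈ -1.4352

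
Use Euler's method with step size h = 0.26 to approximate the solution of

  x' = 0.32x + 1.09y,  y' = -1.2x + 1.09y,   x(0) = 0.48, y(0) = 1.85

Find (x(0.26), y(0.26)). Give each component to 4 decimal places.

Euler on (x,y): x_{n+1} = x_n + h·x', y_{n+1} = y_n + h·y'.
0.000000: (0.480000, 1.850000); f=(2.170100, 1.440500) → (1.044226, 2.224530)
(x(0.26), y(0.26)) ≈ (1.0442, 2.2245)

1.0442, 2.2245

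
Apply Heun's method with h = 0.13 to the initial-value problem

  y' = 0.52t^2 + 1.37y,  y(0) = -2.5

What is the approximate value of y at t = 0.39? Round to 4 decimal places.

-4.2429

Heun: k1 = f(t_n, y_n); k2 = f(t_n + h, y_n + h·k1); y_{n+1} = y_n + (h/2)·(k1 + k2).
t=0.000000, y=-2.500000:
  k1 = f(0.000000, -2.500000) = -3.425000
  k2 = f(0.130000, -2.945250) = -4.026205
  y ← -2.500000 + (0.13/2)·(-3.425000 + (-4.026205)) = -2.984328
t=0.130000, y=-2.984328:
  k1 = f(0.130000, -2.984328) = -4.079742
  k2 = f(0.260000, -3.514695) = -4.779980
  y ← -2.984328 + (0.13/2)·(-4.079742 + (-4.779980)) = -3.560210
t=0.260000, y=-3.560210:
  k1 = f(0.260000, -3.560210) = -4.842336
  k2 = f(0.390000, -4.189714) = -5.660816
  y ← -3.560210 + (0.13/2)·(-4.842336 + (-5.660816)) = -4.242915
y(0.39) ≈ -4.2429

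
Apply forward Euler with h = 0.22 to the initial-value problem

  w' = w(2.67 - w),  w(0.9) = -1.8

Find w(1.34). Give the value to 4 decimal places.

Euler: w_{n+1} = w_n + h·f(t_n, w_n).
t=0.900000, w=-1.800000: f=-8.046000 → w ← -1.800000 + 0.22·(-8.046000) = -3.570120
t=1.120000, w=-3.570120: f=-22.277977 → w ← -3.570120 + 0.22·(-22.277977) = -8.471275
w(1.34) ≈ -8.4713

-8.4713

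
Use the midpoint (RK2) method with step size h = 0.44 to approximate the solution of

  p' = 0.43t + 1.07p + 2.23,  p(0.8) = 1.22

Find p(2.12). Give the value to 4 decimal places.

Midpoint: k1 = f(t_n, p_n); k2 = f(t_n + h/2, p_n + (h/2)·k1); p_{n+1} = p_n + h·k2.
t=0.800000, p=1.220000:
  k1 = f(0.800000, 1.220000) = 3.879400
  k2 = f(1.020000, 2.073468) = 4.887211
  p ← 1.220000 + 0.44·4.887211 = 3.370373
t=1.240000, p=3.370373:
  k1 = f(1.240000, 3.370373) = 6.369499
  k2 = f(1.460000, 4.771662) = 7.963479
  p ← 3.370373 + 0.44·7.963479 = 6.874303
t=1.680000, p=6.874303:
  k1 = f(1.680000, 6.874303) = 10.307905
  k2 = f(1.900000, 9.142042) = 12.828985
  p ← 6.874303 + 0.44·12.828985 = 12.519057
p(2.12) ≈ 12.5191

12.5191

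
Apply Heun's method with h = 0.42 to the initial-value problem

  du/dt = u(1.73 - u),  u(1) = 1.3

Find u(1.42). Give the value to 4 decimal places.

1.4803

Heun: k1 = f(t_n, u_n); k2 = f(t_n + h, u_n + h·k1); u_{n+1} = u_n + (h/2)·(k1 + k2).
t=1.000000, u=1.300000:
  k1 = f(1.000000, 1.300000) = 0.559000
  k2 = f(1.420000, 1.534780) = 0.299620
  u ← 1.300000 + (0.42/2)·(0.559000 + 0.299620) = 1.480310
u(1.42) ≈ 1.4803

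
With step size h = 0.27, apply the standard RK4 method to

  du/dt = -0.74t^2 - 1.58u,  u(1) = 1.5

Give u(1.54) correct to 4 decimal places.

0.1731

RK4: k1 = f(t_n, u_n); k2 = f(t_n + h/2, u_n + (h/2)·k1); k3 = f(t_n + h/2, u_n + (h/2)·k2); k4 = f(t_n + h, u_n + h·k3); u_{n+1} = u_n + (h/6)·(k1 + 2k2 + 2k3 + k4).
t=1.000000, u=1.500000:
  k1 = f(1.000000, 1.500000) = -3.110000
  k2 = f(1.135000, 1.080150) = -2.659924
  k3 = f(1.135000, 1.140910) = -2.755925
  k4 = f(1.270000, 0.755900) = -2.387868
  u ← 1.500000 + (0.27/6)·(k1 + 2k2 + 2k3 + k4) = 0.765170
t=1.270000, u=0.765170:
  k1 = f(1.270000, 0.765170) = -2.402514
  k2 = f(1.405000, 0.440830) = -2.157290
  k3 = f(1.405000, 0.473935) = -2.209596
  k4 = f(1.540000, 0.168579) = -2.021338
  u ← 0.765170 + (0.27/6)·(k1 + 2k2 + 2k3 + k4) = 0.173076
u(1.54) ≈ 0.1731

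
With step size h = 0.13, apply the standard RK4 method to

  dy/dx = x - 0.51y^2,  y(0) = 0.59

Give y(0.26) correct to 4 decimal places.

RK4: k1 = f(x_n, y_n); k2 = f(x_n + h/2, y_n + (h/2)·k1); k3 = f(x_n + h/2, y_n + (h/2)·k2); k4 = f(x_n + h, y_n + h·k3); y_{n+1} = y_n + (h/6)·(k1 + 2k2 + 2k3 + k4).
x=0.000000, y=0.590000:
  k1 = f(0.000000, 0.590000) = -0.177531
  k2 = f(0.065000, 0.578460) = -0.105654
  k3 = f(0.065000, 0.583132) = -0.108422
  k4 = f(0.130000, 0.575905) = -0.039150
  y ← 0.590000 + (0.13/6)·(k1 + 2k2 + 2k3 + k4) = 0.576029
x=0.130000, y=0.576029:
  k1 = f(0.130000, 0.576029) = -0.039223
  k2 = f(0.195000, 0.573479) = 0.027272
  k3 = f(0.195000, 0.577801) = 0.024734
  k4 = f(0.260000, 0.579244) = 0.088883
  y ← 0.576029 + (0.13/6)·(k1 + 2k2 + 2k3 + k4) = 0.579358
y(0.26) ≈ 0.5794

0.5794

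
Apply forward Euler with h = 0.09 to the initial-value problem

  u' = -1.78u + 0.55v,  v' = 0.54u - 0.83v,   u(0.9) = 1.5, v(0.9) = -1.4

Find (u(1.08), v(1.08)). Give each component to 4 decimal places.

Euler on (u,v): u_{n+1} = u_n + h·u', v_{n+1} = v_n + h·v'.
0.900000: (1.500000, -1.400000); f=(-3.440000, 1.972000) → (1.190400, -1.222520)
0.990000: (1.190400, -1.222520); f=(-2.791298, 1.657508) → (0.939183, -1.073344)
(u(1.08), v(1.08)) ≈ (0.9392, -1.0733)

0.9392, -1.0733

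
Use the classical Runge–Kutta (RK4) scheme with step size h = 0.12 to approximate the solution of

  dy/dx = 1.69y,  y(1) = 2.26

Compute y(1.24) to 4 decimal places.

RK4: k1 = f(x_n, y_n); k2 = f(x_n + h/2, y_n + (h/2)·k1); k3 = f(x_n + h/2, y_n + (h/2)·k2); k4 = f(x_n + h, y_n + h·k3); y_{n+1} = y_n + (h/6)·(k1 + 2k2 + 2k3 + k4).
x=1.000000, y=2.260000:
  k1 = f(1.000000, 2.260000) = 3.819400
  k2 = f(1.060000, 2.489164) = 4.206687
  k3 = f(1.060000, 2.512401) = 4.245958
  k4 = f(1.120000, 2.769515) = 4.680480
  y ← 2.260000 + (0.12/6)·(k1 + 2k2 + 2k3 + k4) = 2.768103
x=1.120000, y=2.768103:
  k1 = f(1.120000, 2.768103) = 4.678095
  k2 = f(1.180000, 3.048789) = 5.152454
  k3 = f(1.180000, 3.077251) = 5.200554
  k4 = f(1.240000, 3.392170) = 5.732767
  y ← 2.768103 + (0.12/6)·(k1 + 2k2 + 2k3 + k4) = 3.390441
y(1.24) ≈ 3.3904

3.3904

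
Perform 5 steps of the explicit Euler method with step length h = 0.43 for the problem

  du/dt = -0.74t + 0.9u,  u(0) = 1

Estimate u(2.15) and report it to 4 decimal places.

Euler: u_{n+1} = u_n + h·f(t_n, u_n).
t=0.000000, u=1.000000: f=0.900000 → u ← 1.000000 + 0.43·0.900000 = 1.387000
t=0.430000, u=1.387000: f=0.930100 → u ← 1.387000 + 0.43·0.930100 = 1.786943
t=0.860000, u=1.786943: f=0.971849 → u ← 1.786943 + 0.43·0.971849 = 2.204838
t=1.290000, u=2.204838: f=1.029754 → u ← 2.204838 + 0.43·1.029754 = 2.647632
t=1.720000, u=2.647632: f=1.110069 → u ← 2.647632 + 0.43·1.110069 = 3.124962
u(2.15) ≈ 3.1250

3.1250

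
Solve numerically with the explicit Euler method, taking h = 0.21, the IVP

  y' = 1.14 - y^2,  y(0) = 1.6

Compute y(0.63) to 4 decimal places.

1.1297

Euler: y_{n+1} = y_n + h·f(x_n, y_n).
x=0.000000, y=1.600000: f=-1.420000 → y ← 1.600000 + 0.21·(-1.420000) = 1.301800
x=0.210000, y=1.301800: f=-0.554683 → y ← 1.301800 + 0.21·(-0.554683) = 1.185317
x=0.420000, y=1.185317: f=-0.264975 → y ← 1.185317 + 0.21·(-0.264975) = 1.129672
y(0.63) ≈ 1.1297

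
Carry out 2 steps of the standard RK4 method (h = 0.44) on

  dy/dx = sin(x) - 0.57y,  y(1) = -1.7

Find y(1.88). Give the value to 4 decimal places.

RK4: k1 = f(x_n, y_n); k2 = f(x_n + h/2, y_n + (h/2)·k1); k3 = f(x_n + h/2, y_n + (h/2)·k2); k4 = f(x_n + h, y_n + h·k3); y_{n+1} = y_n + (h/6)·(k1 + 2k2 + 2k3 + k4).
x=1.000000, y=-1.700000:
  k1 = f(1.000000, -1.700000) = 1.810471
  k2 = f(1.220000, -1.301696) = 1.681066
  k3 = f(1.220000, -1.330165) = 1.697294
  k4 = f(1.440000, -0.953191) = 1.534777
  y ← -1.700000 + (0.44/6)·(k1 + 2k2 + 2k3 + k4) = -0.959189
x=1.440000, y=-0.959189:
  k1 = f(1.440000, -0.959189) = 1.538196
  k2 = f(1.660000, -0.620786) = 1.349872
  k3 = f(1.660000, -0.662217) = 1.373488
  k4 = f(1.880000, -0.354854) = 1.154843
  y ← -0.959189 + (0.44/6)·(k1 + 2k2 + 2k3 + k4) = -0.362273
y(1.88) ≈ -0.3623

-0.3623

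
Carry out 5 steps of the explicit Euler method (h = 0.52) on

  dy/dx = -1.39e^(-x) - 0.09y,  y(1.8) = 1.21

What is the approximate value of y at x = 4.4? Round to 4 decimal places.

Euler: y_{n+1} = y_n + h·f(x_n, y_n).
x=1.800000, y=1.210000: f=-0.338665 → y ← 1.210000 + 0.52·(-0.338665) = 1.033894
x=2.320000, y=1.033894: f=-0.229651 → y ← 1.033894 + 0.52·(-0.229651) = 0.914476
x=2.840000, y=0.914476: f=-0.163514 → y ← 0.914476 + 0.52·(-0.163514) = 0.829448
x=3.360000, y=0.829448: f=-0.122932 → y ← 0.829448 + 0.52·(-0.122932) = 0.765523
x=3.880000, y=0.765523: f=-0.097602 → y ← 0.765523 + 0.52·(-0.097602) = 0.714770
y(4.4) ≈ 0.7148

0.7148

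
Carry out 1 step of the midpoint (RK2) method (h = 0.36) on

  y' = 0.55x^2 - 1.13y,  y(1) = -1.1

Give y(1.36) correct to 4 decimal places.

Midpoint: k1 = f(x_n, y_n); k2 = f(x_n + h/2, y_n + (h/2)·k1); y_{n+1} = y_n + h·k2.
x=1.000000, y=-1.100000:
  k1 = f(1.000000, -1.100000) = 1.793000
  k2 = f(1.180000, -0.777260) = 1.644124
  y ← -1.100000 + 0.36·1.644124 = -0.508115
y(1.36) ≈ -0.5081

-0.5081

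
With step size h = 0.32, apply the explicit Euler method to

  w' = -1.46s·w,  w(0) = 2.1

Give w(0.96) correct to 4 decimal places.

Euler: w_{n+1} = w_n + h·f(s_n, w_n).
s=0.000000, w=2.100000: f=0.000000 → w ← 2.100000 + 0.32·0.000000 = 2.100000
s=0.320000, w=2.100000: f=-0.981120 → w ← 2.100000 + 0.32·(-0.981120) = 1.786042
s=0.640000, w=1.786042: f=-1.668877 → w ← 1.786042 + 0.32·(-1.668877) = 1.252001
w(0.96) ≈ 1.2520

1.2520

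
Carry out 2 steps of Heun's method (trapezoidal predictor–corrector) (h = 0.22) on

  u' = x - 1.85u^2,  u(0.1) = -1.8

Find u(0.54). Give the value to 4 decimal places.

Heun: k1 = f(x_n, u_n); k2 = f(x_n + h, u_n + h·k1); u_{n+1} = u_n + (h/2)·(k1 + k2).
x=0.100000, u=-1.800000:
  k1 = f(0.100000, -1.800000) = -5.894000
  k2 = f(0.320000, -3.096680) = -17.420440
  u ← -1.800000 + (0.22/2)·(-5.894000 + (-17.420440)) = -4.364588
x=0.320000, u=-4.364588:
  k1 = f(0.320000, -4.364588) = -34.921819
  k2 = f(0.540000, -12.047389) = -267.968207
  u ← -4.364588 + (0.22/2)·(-34.921819 + (-267.968207)) = -37.682491
u(0.54) ≈ -37.6825

-37.6825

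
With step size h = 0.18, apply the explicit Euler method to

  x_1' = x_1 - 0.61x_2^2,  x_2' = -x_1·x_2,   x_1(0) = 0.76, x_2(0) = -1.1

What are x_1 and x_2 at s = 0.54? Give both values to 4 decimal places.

0.8733, -0.7007

Euler on (x_1,x_2): x_1_{n+1} = x_1_n + h·x_1', x_2_{n+1} = x_2_n + h·x_2'.
0.000000: (0.760000, -1.100000); f=(0.021900, 0.836000) → (0.763942, -0.949520)
0.180000: (0.763942, -0.949520); f=(0.213973, 0.725378) → (0.802457, -0.818952)
0.360000: (0.802457, -0.818952); f=(0.393341, 0.657174) → (0.873259, -0.700661)
(x_1(0.54), x_2(0.54)) ≈ (0.8733, -0.7007)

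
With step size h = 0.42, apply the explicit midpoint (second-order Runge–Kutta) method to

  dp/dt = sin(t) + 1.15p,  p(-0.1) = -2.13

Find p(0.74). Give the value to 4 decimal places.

Midpoint: k1 = f(t_n, p_n); k2 = f(t_n + h/2, p_n + (h/2)·k1); p_{n+1} = p_n + h·k2.
t=-0.100000, p=-2.130000:
  k1 = f(-0.100000, -2.130000) = -2.549333
  k2 = f(0.110000, -2.665360) = -2.955386
  p ← -2.130000 + 0.42·(-2.955386) = -3.371262
t=0.320000, p=-3.371262:
  k1 = f(0.320000, -3.371262) = -3.562385
  k2 = f(0.530000, -4.119363) = -4.231734
  p ← -3.371262 + 0.42·(-4.231734) = -5.148590
p(0.74) ≈ -5.1486

-5.1486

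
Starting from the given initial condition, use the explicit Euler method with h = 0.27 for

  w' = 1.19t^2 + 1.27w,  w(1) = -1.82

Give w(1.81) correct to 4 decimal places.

-2.3703

Euler: w_{n+1} = w_n + h·f(t_n, w_n).
t=1.000000, w=-1.820000: f=-1.121400 → w ← -1.820000 + 0.27·(-1.121400) = -2.122778
t=1.270000, w=-2.122778: f=-0.776577 → w ← -2.122778 + 0.27·(-0.776577) = -2.332454
t=1.540000, w=-2.332454: f=-0.140012 → w ← -2.332454 + 0.27·(-0.140012) = -2.370257
w(1.81) ≈ -2.3703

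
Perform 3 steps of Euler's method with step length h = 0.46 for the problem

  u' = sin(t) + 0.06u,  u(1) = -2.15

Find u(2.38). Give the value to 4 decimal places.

Euler: u_{n+1} = u_n + h·f(t_n, u_n).
t=1.000000, u=-2.150000: f=0.712471 → u ← -2.150000 + 0.46·0.712471 = -1.822263
t=1.460000, u=-1.822263: f=0.884533 → u ← -1.822263 + 0.46·0.884533 = -1.415378
t=1.920000, u=-1.415378: f=0.854723 → u ← -1.415378 + 0.46·0.854723 = -1.022206
u(2.38) ≈ -1.0222

-1.0222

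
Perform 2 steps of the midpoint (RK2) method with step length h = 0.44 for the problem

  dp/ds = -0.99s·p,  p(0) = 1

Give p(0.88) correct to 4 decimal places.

0.6691

Midpoint: k1 = f(s_n, p_n); k2 = f(s_n + h/2, p_n + (h/2)·k1); p_{n+1} = p_n + h·k2.
s=0.000000, p=1.000000:
  k1 = f(0.000000, 1.000000) = 0.000000
  k2 = f(0.220000, 1.000000) = -0.217800
  p ← 1.000000 + 0.44·(-0.217800) = 0.904168
s=0.440000, p=0.904168:
  k1 = f(0.440000, 0.904168) = -0.393856
  k2 = f(0.660000, 0.817520) = -0.534167
  p ← 0.904168 + 0.44·(-0.534167) = 0.669134
p(0.88) ≈ 0.6691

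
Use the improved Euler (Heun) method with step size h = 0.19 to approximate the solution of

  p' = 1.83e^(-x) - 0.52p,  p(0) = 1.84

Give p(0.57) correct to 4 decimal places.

Heun: k1 = f(x_n, p_n); k2 = f(x_n + h, p_n + h·k1); p_{n+1} = p_n + (h/2)·(k1 + k2).
x=0.000000, p=1.840000:
  k1 = f(0.000000, 1.840000) = 0.873200
  k2 = f(0.190000, 2.005908) = 0.470263
  p ← 1.840000 + (0.19/2)·(0.873200 + 0.470263) = 1.967629
x=0.190000, p=1.967629:
  k1 = f(0.190000, 1.967629) = 0.490168
  k2 = f(0.380000, 2.060761) = 0.179871
  p ← 1.967629 + (0.19/2)·(0.490168 + 0.179871) = 2.031283
x=0.380000, p=2.031283:
  k1 = f(0.380000, 2.031283) = 0.195199
  k2 = f(0.570000, 2.068371) = -0.040641
  p ← 2.031283 + (0.19/2)·(0.195199 + (-0.040641)) = 2.045966
p(0.57) ≈ 2.0460

2.0460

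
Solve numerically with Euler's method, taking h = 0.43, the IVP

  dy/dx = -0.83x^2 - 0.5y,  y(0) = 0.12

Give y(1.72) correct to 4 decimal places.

Euler: y_{n+1} = y_n + h·f(x_n, y_n).
x=0.000000, y=0.120000: f=-0.060000 → y ← 0.120000 + 0.43·(-0.060000) = 0.094200
x=0.430000, y=0.094200: f=-0.200567 → y ← 0.094200 + 0.43·(-0.200567) = 0.007956
x=0.860000, y=0.007956: f=-0.617846 → y ← 0.007956 + 0.43·(-0.617846) = -0.257718
x=1.290000, y=-0.257718: f=-1.252344 → y ← -0.257718 + 0.43·(-1.252344) = -0.796226
y(1.72) ≈ -0.7962

-0.7962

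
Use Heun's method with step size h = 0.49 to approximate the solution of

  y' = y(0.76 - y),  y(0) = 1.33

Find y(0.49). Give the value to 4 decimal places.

Heun: k1 = f(t_n, y_n); k2 = f(t_n + h, y_n + h·k1); y_{n+1} = y_n + (h/2)·(k1 + k2).
t=0.000000, y=1.330000:
  k1 = f(0.000000, 1.330000) = -0.758100
  k2 = f(0.490000, 0.958531) = -0.190298
  y ← 1.330000 + (0.49/2)·(-0.758100 + (-0.190298)) = 1.097642
y(0.49) ≈ 1.0976

1.0976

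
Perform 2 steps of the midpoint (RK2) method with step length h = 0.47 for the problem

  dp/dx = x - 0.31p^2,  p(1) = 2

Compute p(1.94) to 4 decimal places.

Midpoint: k1 = f(x_n, p_n); k2 = f(x_n + h/2, p_n + (h/2)·k1); p_{n+1} = p_n + h·k2.
x=1.000000, p=2.000000:
  k1 = f(1.000000, 2.000000) = -0.240000
  k2 = f(1.235000, 1.943600) = 0.063950
  p ← 2.000000 + 0.47·0.063950 = 2.030056
x=1.470000, p=2.030056:
  k1 = f(1.470000, 2.030056) = 0.192450
  k2 = f(1.705000, 2.075282) = 0.369893
  p ← 2.030056 + 0.47·0.369893 = 2.203906
p(1.94) ≈ 2.2039

2.2039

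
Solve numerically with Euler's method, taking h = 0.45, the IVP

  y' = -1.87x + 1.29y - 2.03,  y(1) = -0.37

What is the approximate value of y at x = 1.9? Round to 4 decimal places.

Euler: y_{n+1} = y_n + h·f(x_n, y_n).
x=1.000000, y=-0.370000: f=-4.377300 → y ← -0.370000 + 0.45·(-4.377300) = -2.339785
x=1.450000, y=-2.339785: f=-7.759823 → y ← -2.339785 + 0.45·(-7.759823) = -5.831705
y(1.9) ≈ -5.8317

-5.8317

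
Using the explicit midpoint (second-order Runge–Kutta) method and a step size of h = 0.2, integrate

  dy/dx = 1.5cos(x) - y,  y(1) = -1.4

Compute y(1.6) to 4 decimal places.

-0.6183

Midpoint: k1 = f(x_n, y_n); k2 = f(x_n + h/2, y_n + (h/2)·k1); y_{n+1} = y_n + h·k2.
x=1.000000, y=-1.400000:
  k1 = f(1.000000, -1.400000) = 2.210453
  k2 = f(1.100000, -1.178955) = 1.859349
  y ← -1.400000 + 0.2·1.859349 = -1.028130
x=1.200000, y=-1.028130:
  k1 = f(1.200000, -1.028130) = 1.571667
  k2 = f(1.300000, -0.870964) = 1.272212
  y ← -1.028130 + 0.2·1.272212 = -0.773688
x=1.400000, y=-0.773688:
  k1 = f(1.400000, -0.773688) = 1.028639
  k2 = f(1.500000, -0.670824) = 0.776930
  y ← -0.773688 + 0.2·0.776930 = -0.618302
y(1.6) ≈ -0.6183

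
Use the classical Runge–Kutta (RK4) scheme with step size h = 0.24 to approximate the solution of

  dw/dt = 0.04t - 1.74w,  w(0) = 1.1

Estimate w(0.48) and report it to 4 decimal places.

0.4809

RK4: k1 = f(t_n, w_n); k2 = f(t_n + h/2, w_n + (h/2)·k1); k3 = f(t_n + h/2, w_n + (h/2)·k2); k4 = f(t_n + h, w_n + h·k3); w_{n+1} = w_n + (h/6)·(k1 + 2k2 + 2k3 + k4).
t=0.000000, w=1.100000:
  k1 = f(0.000000, 1.100000) = -1.914000
  k2 = f(0.120000, 0.870320) = -1.509557
  k3 = f(0.120000, 0.918853) = -1.594005
  k4 = f(0.240000, 0.717439) = -1.238744
  w ← 1.100000 + (0.24/6)·(k1 + 2k2 + 2k3 + k4) = 0.725605
t=0.240000, w=0.725605:
  k1 = f(0.240000, 0.725605) = -1.252953
  k2 = f(0.360000, 0.575251) = -0.986537
  k3 = f(0.360000, 0.607221) = -1.042164
  k4 = f(0.480000, 0.475486) = -0.808145
  w ← 0.725605 + (0.24/6)·(k1 + 2k2 + 2k3 + k4) = 0.480865
w(0.48) ≈ 0.4809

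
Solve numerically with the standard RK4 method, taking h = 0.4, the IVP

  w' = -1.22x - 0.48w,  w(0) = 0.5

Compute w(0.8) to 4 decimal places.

RK4: k1 = f(x_n, w_n); k2 = f(x_n + h/2, w_n + (h/2)·k1); k3 = f(x_n + h/2, w_n + (h/2)·k2); k4 = f(x_n + h, w_n + h·k3); w_{n+1} = w_n + (h/6)·(k1 + 2k2 + 2k3 + k4).
x=0.000000, w=0.500000:
  k1 = f(0.000000, 0.500000) = -0.240000
  k2 = f(0.200000, 0.452000) = -0.460960
  k3 = f(0.200000, 0.407808) = -0.439748
  k4 = f(0.400000, 0.324101) = -0.643568
  w ← 0.500000 + (0.4/6)·(k1 + 2k2 + 2k3 + k4) = 0.321001
x=0.400000, w=0.321001:
  k1 = f(0.400000, 0.321001) = -0.642081
  k2 = f(0.600000, 0.192585) = -0.824441
  k3 = f(0.600000, 0.156113) = -0.806934
  k4 = f(0.800000, -0.001773) = -0.975149
  w ← 0.321001 + (0.4/6)·(k1 + 2k2 + 2k3 + k4) = -0.004331
w(0.8) ≈ -0.0043

-0.0043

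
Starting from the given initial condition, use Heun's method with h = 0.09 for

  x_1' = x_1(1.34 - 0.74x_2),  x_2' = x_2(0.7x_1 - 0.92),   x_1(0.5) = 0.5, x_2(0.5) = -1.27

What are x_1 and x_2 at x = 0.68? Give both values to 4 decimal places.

Heun on (x_1,x_2): k1 = f(x_n, state_n); k2 = f(x_n + h, state_n + h·k1); state_{n+1} = state_n + (h/2)·(k1 + k2).
0.500000: (0.500000, -1.270000)
  k1 = (1.139900, 0.723900)
  predictor → (0.602591, -1.204849)
  k2 = (1.344735, 0.600239)
  → (0.611809, -1.210414)
0.590000: (0.611809, -1.210414)
  k1 = (1.367824, 0.595202)
  predictor → (0.734913, -1.156846)
  k2 = (1.613917, 0.469172)
  → (0.745987, -1.162517)
(x_1(0.68), x_2(0.68)) ≈ (0.7460, -1.1625)

0.7460, -1.1625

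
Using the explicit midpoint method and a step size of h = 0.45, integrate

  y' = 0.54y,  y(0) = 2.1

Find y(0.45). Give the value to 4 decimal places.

Midpoint: k1 = f(t_n, y_n); k2 = f(t_n + h/2, y_n + (h/2)·k1); y_{n+1} = y_n + h·k2.
t=0.000000, y=2.100000:
  k1 = f(0.000000, 2.100000) = 1.134000
  k2 = f(0.225000, 2.355150) = 1.271781
  y ← 2.100000 + 0.45·1.271781 = 2.672301
y(0.45) ≈ 2.6723

2.6723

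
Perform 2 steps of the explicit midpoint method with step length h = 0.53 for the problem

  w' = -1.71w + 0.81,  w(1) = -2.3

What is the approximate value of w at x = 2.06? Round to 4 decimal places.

Midpoint: k1 = f(x_n, w_n); k2 = f(x_n + h/2, w_n + (h/2)·k1); w_{n+1} = w_n + h·k2.
x=1.000000, w=-2.300000:
  k1 = f(1.000000, -2.300000) = 4.743000
  k2 = f(1.265000, -1.043105) = 2.593710
  w ← -2.300000 + 0.53·2.593710 = -0.925334
x=1.530000, w=-0.925334:
  k1 = f(1.530000, -0.925334) = 2.392321
  k2 = f(1.795000, -0.291369) = 1.308241
  w ← -0.925334 + 0.53·1.308241 = -0.231966
w(2.06) ≈ -0.2320

-0.2320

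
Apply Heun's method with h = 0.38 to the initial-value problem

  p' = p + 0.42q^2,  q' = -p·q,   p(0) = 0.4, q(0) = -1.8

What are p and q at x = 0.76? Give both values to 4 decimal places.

1.8813, -0.7928

Heun on (p,q): k1 = f(x_n, state_n); k2 = f(x_n + h, state_n + h·k1); state_{n+1} = state_n + (h/2)·(k1 + k2).
0.000000: (0.400000, -1.800000)
  k1 = (1.760800, 0.720000)
  predictor → (1.069104, -1.526400)
  k2 = (2.047661, 1.631880)
  → (1.123608, -1.353143)
0.380000: (1.123608, -1.353143)
  k1 = (1.892626, 1.520401)
  predictor → (1.842805, -0.775390)
  k2 = (2.095322, 1.428893)
  → (1.881318, -0.792777)
(p(0.76), q(0.76)) ≈ (1.8813, -0.7928)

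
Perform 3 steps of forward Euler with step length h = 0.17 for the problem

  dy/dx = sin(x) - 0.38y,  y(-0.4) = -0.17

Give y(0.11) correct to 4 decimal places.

-0.2435

Euler: y_{n+1} = y_n + h·f(x_n, y_n).
x=-0.400000, y=-0.170000: f=-0.324818 → y ← -0.170000 + 0.17·(-0.324818) = -0.225219
x=-0.230000, y=-0.225219: f=-0.142394 → y ← -0.225219 + 0.17·(-0.142394) = -0.249426
x=-0.060000, y=-0.249426: f=0.034818 → y ← -0.249426 + 0.17·0.034818 = -0.243507
y(0.11) ≈ -0.2435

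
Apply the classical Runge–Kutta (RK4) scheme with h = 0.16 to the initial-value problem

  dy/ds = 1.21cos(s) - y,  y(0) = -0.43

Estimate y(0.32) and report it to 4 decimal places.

RK4: k1 = f(s_n, y_n); k2 = f(s_n + h/2, y_n + (h/2)·k1); k3 = f(s_n + h/2, y_n + (h/2)·k2); k4 = f(s_n + h, y_n + h·k3); y_{n+1} = y_n + (h/6)·(k1 + 2k2 + 2k3 + k4).
s=0.000000, y=-0.430000:
  k1 = f(0.000000, -0.430000) = 1.640000
  k2 = f(0.080000, -0.298800) = 1.504930
  k3 = f(0.080000, -0.309606) = 1.515736
  k4 = f(0.160000, -0.187482) = 1.382027
  y ← -0.430000 + (0.16/6)·(k1 + 2k2 + 2k3 + k4) = -0.188310
s=0.160000, y=-0.188310:
  k1 = f(0.160000, -0.188310) = 1.382855
  k2 = f(0.240000, -0.077682) = 1.253001
  k3 = f(0.240000, -0.088070) = 1.263389
  k4 = f(0.320000, 0.013832) = 1.134743
  y ← -0.188310 + (0.16/6)·(k1 + 2k2 + 2k3 + k4) = 0.013033
y(0.32) ≈ 0.0130

0.0130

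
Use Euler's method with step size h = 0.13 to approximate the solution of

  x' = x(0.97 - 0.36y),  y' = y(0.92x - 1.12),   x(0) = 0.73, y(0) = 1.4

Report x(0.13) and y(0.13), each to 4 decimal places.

0.7742, 1.3184

Euler on (x,y): x_{n+1} = x_n + h·x', y_{n+1} = y_n + h·y'.
0.000000: (0.730000, 1.400000); f=(0.340180, -0.627760) → (0.774223, 1.318391)
(x(0.13), y(0.13)) ≈ (0.7742, 1.3184)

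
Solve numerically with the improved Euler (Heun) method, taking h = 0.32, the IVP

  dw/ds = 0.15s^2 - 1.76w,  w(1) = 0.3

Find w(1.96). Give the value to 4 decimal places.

0.2516

Heun: k1 = f(s_n, w_n); k2 = f(s_n + h, w_n + h·k1); w_{n+1} = w_n + (h/2)·(k1 + k2).
s=1.000000, w=0.300000:
  k1 = f(1.000000, 0.300000) = -0.378000
  k2 = f(1.320000, 0.179040) = -0.053750
  w ← 0.300000 + (0.32/2)·(-0.378000 + (-0.053750)) = 0.230920
s=1.320000, w=0.230920:
  k1 = f(1.320000, 0.230920) = -0.145059
  k2 = f(1.640000, 0.184501) = 0.078718
  w ← 0.230920 + (0.32/2)·(-0.145059 + 0.078718) = 0.220305
s=1.640000, w=0.220305:
  k1 = f(1.640000, 0.220305) = 0.015703
  k2 = f(1.960000, 0.225330) = 0.179659
  w ← 0.220305 + (0.32/2)·(0.015703 + 0.179659) = 0.251563
w(1.96) ≈ 0.2516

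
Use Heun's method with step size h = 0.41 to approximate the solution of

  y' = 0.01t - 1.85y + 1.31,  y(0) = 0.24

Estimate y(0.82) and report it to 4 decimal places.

Heun: k1 = f(t_n, y_n); k2 = f(t_n + h, y_n + h·k1); y_{n+1} = y_n + (h/2)·(k1 + k2).
t=0.000000, y=0.240000:
  k1 = f(0.000000, 0.240000) = 0.866000
  k2 = f(0.410000, 0.595060) = 0.213239
  y ← 0.240000 + (0.41/2)·(0.866000 + 0.213239) = 0.461244
t=0.410000, y=0.461244:
  k1 = f(0.410000, 0.461244) = 0.460799
  k2 = f(0.820000, 0.650171) = 0.115383
  y ← 0.461244 + (0.41/2)·(0.460799 + 0.115383) = 0.579361
y(0.82) ≈ 0.5794

0.5794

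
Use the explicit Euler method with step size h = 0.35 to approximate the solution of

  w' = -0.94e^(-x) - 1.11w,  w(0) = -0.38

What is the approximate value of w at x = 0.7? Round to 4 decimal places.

Euler: w_{n+1} = w_n + h·f(x_n, w_n).
x=0.000000, w=-0.380000: f=-0.518200 → w ← -0.380000 + 0.35·(-0.518200) = -0.561370
x=0.350000, w=-0.561370: f=-0.039286 → w ← -0.561370 + 0.35·(-0.039286) = -0.575120
w(0.7) ≈ -0.5751

-0.5751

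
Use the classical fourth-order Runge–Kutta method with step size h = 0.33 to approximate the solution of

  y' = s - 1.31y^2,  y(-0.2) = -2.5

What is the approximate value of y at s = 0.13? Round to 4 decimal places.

-30.4714

RK4: k1 = f(s_n, y_n); k2 = f(s_n + h/2, y_n + (h/2)·k1); k3 = f(s_n + h/2, y_n + (h/2)·k2); k4 = f(s_n + h, y_n + h·k3); y_{n+1} = y_n + (h/6)·(k1 + 2k2 + 2k3 + k4).
s=-0.200000, y=-2.500000:
  k1 = f(-0.200000, -2.500000) = -8.387500
  k2 = f(-0.035000, -3.883938) = -19.796311
  k3 = f(-0.035000, -5.766391) = -43.594163
  k4 = f(0.130000, -16.886074) = -373.402730
  y ← -2.500000 + (0.33/6)·(k1 + 2k2 + 2k3 + k4) = -30.471415
y(0.13) ≈ -30.4714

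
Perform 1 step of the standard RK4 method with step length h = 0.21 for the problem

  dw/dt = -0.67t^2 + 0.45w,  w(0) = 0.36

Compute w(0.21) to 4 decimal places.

RK4: k1 = f(t_n, w_n); k2 = f(t_n + h/2, w_n + (h/2)·k1); k3 = f(t_n + h/2, w_n + (h/2)·k2); k4 = f(t_n + h, w_n + h·k3); w_{n+1} = w_n + (h/6)·(k1 + 2k2 + 2k3 + k4).
t=0.000000, w=0.360000:
  k1 = f(0.000000, 0.360000) = 0.162000
  k2 = f(0.105000, 0.377010) = 0.162268
  k3 = f(0.105000, 0.377038) = 0.162280
  k4 = f(0.210000, 0.394079) = 0.147788
  w ← 0.360000 + (0.21/6)·(k1 + 2k2 + 2k3 + k4) = 0.393561
w(0.21) ≈ 0.3936

0.3936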